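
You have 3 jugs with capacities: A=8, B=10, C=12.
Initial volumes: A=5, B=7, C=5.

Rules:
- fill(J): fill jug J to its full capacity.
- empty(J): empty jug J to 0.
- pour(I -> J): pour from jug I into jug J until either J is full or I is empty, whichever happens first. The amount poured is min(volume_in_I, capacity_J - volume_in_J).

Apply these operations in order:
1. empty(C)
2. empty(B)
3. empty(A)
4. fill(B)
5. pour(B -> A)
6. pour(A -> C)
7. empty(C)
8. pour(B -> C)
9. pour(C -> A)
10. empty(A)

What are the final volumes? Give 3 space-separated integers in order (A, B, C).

Step 1: empty(C) -> (A=5 B=7 C=0)
Step 2: empty(B) -> (A=5 B=0 C=0)
Step 3: empty(A) -> (A=0 B=0 C=0)
Step 4: fill(B) -> (A=0 B=10 C=0)
Step 5: pour(B -> A) -> (A=8 B=2 C=0)
Step 6: pour(A -> C) -> (A=0 B=2 C=8)
Step 7: empty(C) -> (A=0 B=2 C=0)
Step 8: pour(B -> C) -> (A=0 B=0 C=2)
Step 9: pour(C -> A) -> (A=2 B=0 C=0)
Step 10: empty(A) -> (A=0 B=0 C=0)

Answer: 0 0 0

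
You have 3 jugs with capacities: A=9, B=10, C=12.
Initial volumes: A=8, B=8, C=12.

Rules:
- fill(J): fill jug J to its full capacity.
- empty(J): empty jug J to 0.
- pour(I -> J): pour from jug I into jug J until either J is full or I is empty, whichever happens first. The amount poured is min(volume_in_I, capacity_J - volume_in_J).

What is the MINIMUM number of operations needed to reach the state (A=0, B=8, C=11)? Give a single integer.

Answer: 2

Derivation:
BFS from (A=8, B=8, C=12). One shortest path:
  1. pour(C -> A) -> (A=9 B=8 C=11)
  2. empty(A) -> (A=0 B=8 C=11)
Reached target in 2 moves.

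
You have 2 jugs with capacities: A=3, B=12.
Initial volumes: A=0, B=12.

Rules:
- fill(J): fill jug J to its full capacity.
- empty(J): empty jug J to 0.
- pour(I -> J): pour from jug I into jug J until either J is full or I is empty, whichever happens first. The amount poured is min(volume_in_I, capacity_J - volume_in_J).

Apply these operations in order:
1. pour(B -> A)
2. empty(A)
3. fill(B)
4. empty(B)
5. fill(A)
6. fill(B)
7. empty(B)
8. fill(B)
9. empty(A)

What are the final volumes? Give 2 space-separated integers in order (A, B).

Step 1: pour(B -> A) -> (A=3 B=9)
Step 2: empty(A) -> (A=0 B=9)
Step 3: fill(B) -> (A=0 B=12)
Step 4: empty(B) -> (A=0 B=0)
Step 5: fill(A) -> (A=3 B=0)
Step 6: fill(B) -> (A=3 B=12)
Step 7: empty(B) -> (A=3 B=0)
Step 8: fill(B) -> (A=3 B=12)
Step 9: empty(A) -> (A=0 B=12)

Answer: 0 12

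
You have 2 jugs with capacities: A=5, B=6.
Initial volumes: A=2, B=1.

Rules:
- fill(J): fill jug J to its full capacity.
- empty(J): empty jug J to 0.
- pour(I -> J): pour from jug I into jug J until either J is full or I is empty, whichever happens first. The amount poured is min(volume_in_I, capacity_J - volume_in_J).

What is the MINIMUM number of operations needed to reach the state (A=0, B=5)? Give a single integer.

Answer: 3

Derivation:
BFS from (A=2, B=1). One shortest path:
  1. fill(A) -> (A=5 B=1)
  2. empty(B) -> (A=5 B=0)
  3. pour(A -> B) -> (A=0 B=5)
Reached target in 3 moves.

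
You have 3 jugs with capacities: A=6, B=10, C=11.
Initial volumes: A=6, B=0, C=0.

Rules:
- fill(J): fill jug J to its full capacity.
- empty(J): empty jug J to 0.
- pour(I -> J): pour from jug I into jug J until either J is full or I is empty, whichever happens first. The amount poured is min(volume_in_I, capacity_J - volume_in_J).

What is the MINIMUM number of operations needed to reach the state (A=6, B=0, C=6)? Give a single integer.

BFS from (A=6, B=0, C=0). One shortest path:
  1. pour(A -> C) -> (A=0 B=0 C=6)
  2. fill(A) -> (A=6 B=0 C=6)
Reached target in 2 moves.

Answer: 2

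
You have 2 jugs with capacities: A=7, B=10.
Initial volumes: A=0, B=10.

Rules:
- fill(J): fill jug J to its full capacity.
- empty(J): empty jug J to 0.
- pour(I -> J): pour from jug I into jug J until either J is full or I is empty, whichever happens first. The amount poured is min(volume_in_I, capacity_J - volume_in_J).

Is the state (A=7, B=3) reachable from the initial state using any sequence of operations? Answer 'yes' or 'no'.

Answer: yes

Derivation:
BFS from (A=0, B=10):
  1. pour(B -> A) -> (A=7 B=3)
Target reached → yes.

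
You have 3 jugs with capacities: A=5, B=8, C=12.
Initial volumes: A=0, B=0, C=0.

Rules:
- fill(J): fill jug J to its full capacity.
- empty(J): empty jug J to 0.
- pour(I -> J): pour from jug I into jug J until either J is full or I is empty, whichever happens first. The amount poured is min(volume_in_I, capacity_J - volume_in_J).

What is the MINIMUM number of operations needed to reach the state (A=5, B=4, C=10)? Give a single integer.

BFS from (A=0, B=0, C=0). One shortest path:
  1. fill(C) -> (A=0 B=0 C=12)
  2. pour(C -> B) -> (A=0 B=8 C=4)
  3. pour(B -> A) -> (A=5 B=3 C=4)
  4. empty(A) -> (A=0 B=3 C=4)
  5. pour(B -> A) -> (A=3 B=0 C=4)
  6. pour(C -> B) -> (A=3 B=4 C=0)
  7. fill(C) -> (A=3 B=4 C=12)
  8. pour(C -> A) -> (A=5 B=4 C=10)
Reached target in 8 moves.

Answer: 8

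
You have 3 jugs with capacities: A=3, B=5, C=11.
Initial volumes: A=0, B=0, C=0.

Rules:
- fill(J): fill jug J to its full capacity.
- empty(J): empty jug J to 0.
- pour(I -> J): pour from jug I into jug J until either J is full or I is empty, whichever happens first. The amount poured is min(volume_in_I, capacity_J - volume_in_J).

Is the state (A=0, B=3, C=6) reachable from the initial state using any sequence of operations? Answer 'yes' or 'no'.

Answer: yes

Derivation:
BFS from (A=0, B=0, C=0):
  1. fill(A) -> (A=3 B=0 C=0)
  2. fill(C) -> (A=3 B=0 C=11)
  3. pour(C -> B) -> (A=3 B=5 C=6)
  4. empty(B) -> (A=3 B=0 C=6)
  5. pour(A -> B) -> (A=0 B=3 C=6)
Target reached → yes.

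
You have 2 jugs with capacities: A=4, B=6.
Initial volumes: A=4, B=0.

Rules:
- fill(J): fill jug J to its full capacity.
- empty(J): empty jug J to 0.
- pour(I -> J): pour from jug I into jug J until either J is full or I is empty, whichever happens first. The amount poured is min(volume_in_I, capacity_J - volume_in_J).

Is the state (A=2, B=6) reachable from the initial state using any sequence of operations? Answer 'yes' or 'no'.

BFS from (A=4, B=0):
  1. pour(A -> B) -> (A=0 B=4)
  2. fill(A) -> (A=4 B=4)
  3. pour(A -> B) -> (A=2 B=6)
Target reached → yes.

Answer: yes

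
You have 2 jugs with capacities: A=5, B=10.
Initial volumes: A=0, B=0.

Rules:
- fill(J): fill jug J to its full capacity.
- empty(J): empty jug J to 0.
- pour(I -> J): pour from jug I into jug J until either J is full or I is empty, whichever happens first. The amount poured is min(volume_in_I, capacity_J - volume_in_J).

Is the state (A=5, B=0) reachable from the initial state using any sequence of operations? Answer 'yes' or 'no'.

Answer: yes

Derivation:
BFS from (A=0, B=0):
  1. fill(A) -> (A=5 B=0)
Target reached → yes.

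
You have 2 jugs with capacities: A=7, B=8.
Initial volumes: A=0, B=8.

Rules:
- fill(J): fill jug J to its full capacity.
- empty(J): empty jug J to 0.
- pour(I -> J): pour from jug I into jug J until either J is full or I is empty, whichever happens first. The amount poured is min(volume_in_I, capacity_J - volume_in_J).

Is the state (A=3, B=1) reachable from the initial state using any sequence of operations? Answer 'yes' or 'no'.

BFS explored all 30 reachable states.
Reachable set includes: (0,0), (0,1), (0,2), (0,3), (0,4), (0,5), (0,6), (0,7), (0,8), (1,0), (1,8), (2,0) ...
Target (A=3, B=1) not in reachable set → no.

Answer: no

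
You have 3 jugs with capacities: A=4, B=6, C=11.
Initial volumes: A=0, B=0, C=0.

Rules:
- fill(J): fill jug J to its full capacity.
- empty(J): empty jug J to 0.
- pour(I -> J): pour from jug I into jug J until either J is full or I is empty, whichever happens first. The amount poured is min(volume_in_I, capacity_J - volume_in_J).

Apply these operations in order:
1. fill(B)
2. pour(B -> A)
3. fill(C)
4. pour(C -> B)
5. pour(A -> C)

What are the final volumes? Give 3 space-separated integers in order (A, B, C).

Step 1: fill(B) -> (A=0 B=6 C=0)
Step 2: pour(B -> A) -> (A=4 B=2 C=0)
Step 3: fill(C) -> (A=4 B=2 C=11)
Step 4: pour(C -> B) -> (A=4 B=6 C=7)
Step 5: pour(A -> C) -> (A=0 B=6 C=11)

Answer: 0 6 11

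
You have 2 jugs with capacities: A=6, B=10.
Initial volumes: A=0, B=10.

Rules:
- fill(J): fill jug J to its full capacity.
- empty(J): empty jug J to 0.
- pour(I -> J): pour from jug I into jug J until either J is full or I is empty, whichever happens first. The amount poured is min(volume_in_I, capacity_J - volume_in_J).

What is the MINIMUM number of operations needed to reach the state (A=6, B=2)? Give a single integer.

BFS from (A=0, B=10). One shortest path:
  1. pour(B -> A) -> (A=6 B=4)
  2. empty(A) -> (A=0 B=4)
  3. pour(B -> A) -> (A=4 B=0)
  4. fill(B) -> (A=4 B=10)
  5. pour(B -> A) -> (A=6 B=8)
  6. empty(A) -> (A=0 B=8)
  7. pour(B -> A) -> (A=6 B=2)
Reached target in 7 moves.

Answer: 7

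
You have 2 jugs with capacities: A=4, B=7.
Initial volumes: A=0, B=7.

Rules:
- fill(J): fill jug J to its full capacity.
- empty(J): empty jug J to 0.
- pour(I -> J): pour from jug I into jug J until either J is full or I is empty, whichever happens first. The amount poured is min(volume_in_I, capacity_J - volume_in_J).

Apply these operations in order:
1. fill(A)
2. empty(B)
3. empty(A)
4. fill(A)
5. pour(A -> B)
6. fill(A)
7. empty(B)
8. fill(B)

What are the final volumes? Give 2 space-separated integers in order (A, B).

Answer: 4 7

Derivation:
Step 1: fill(A) -> (A=4 B=7)
Step 2: empty(B) -> (A=4 B=0)
Step 3: empty(A) -> (A=0 B=0)
Step 4: fill(A) -> (A=4 B=0)
Step 5: pour(A -> B) -> (A=0 B=4)
Step 6: fill(A) -> (A=4 B=4)
Step 7: empty(B) -> (A=4 B=0)
Step 8: fill(B) -> (A=4 B=7)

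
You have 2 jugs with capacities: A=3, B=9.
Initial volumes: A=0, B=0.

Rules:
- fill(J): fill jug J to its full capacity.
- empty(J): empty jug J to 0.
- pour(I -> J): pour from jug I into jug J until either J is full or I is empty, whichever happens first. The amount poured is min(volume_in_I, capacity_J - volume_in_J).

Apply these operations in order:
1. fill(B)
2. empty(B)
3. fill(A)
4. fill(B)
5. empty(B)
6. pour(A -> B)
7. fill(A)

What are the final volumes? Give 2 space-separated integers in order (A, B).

Answer: 3 3

Derivation:
Step 1: fill(B) -> (A=0 B=9)
Step 2: empty(B) -> (A=0 B=0)
Step 3: fill(A) -> (A=3 B=0)
Step 4: fill(B) -> (A=3 B=9)
Step 5: empty(B) -> (A=3 B=0)
Step 6: pour(A -> B) -> (A=0 B=3)
Step 7: fill(A) -> (A=3 B=3)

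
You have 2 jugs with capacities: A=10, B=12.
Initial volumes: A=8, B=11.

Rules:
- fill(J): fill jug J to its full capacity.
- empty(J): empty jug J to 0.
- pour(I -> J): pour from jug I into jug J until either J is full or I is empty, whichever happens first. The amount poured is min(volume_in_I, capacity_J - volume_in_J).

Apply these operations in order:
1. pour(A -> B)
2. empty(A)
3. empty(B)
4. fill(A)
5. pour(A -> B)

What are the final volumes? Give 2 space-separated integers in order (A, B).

Step 1: pour(A -> B) -> (A=7 B=12)
Step 2: empty(A) -> (A=0 B=12)
Step 3: empty(B) -> (A=0 B=0)
Step 4: fill(A) -> (A=10 B=0)
Step 5: pour(A -> B) -> (A=0 B=10)

Answer: 0 10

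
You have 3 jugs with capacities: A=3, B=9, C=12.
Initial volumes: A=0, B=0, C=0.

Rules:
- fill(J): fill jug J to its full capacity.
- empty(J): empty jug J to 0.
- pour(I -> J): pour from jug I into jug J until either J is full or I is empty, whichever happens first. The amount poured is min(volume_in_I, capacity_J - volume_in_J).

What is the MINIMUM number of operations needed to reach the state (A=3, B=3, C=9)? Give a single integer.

BFS from (A=0, B=0, C=0). One shortest path:
  1. fill(A) -> (A=3 B=0 C=0)
  2. fill(C) -> (A=3 B=0 C=12)
  3. pour(A -> B) -> (A=0 B=3 C=12)
  4. pour(C -> A) -> (A=3 B=3 C=9)
Reached target in 4 moves.

Answer: 4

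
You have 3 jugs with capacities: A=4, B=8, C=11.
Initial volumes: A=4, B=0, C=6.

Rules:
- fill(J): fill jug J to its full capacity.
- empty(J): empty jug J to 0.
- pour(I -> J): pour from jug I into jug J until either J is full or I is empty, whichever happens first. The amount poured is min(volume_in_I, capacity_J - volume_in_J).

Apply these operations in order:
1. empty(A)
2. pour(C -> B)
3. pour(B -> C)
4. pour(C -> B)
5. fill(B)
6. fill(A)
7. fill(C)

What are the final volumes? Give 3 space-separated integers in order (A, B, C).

Step 1: empty(A) -> (A=0 B=0 C=6)
Step 2: pour(C -> B) -> (A=0 B=6 C=0)
Step 3: pour(B -> C) -> (A=0 B=0 C=6)
Step 4: pour(C -> B) -> (A=0 B=6 C=0)
Step 5: fill(B) -> (A=0 B=8 C=0)
Step 6: fill(A) -> (A=4 B=8 C=0)
Step 7: fill(C) -> (A=4 B=8 C=11)

Answer: 4 8 11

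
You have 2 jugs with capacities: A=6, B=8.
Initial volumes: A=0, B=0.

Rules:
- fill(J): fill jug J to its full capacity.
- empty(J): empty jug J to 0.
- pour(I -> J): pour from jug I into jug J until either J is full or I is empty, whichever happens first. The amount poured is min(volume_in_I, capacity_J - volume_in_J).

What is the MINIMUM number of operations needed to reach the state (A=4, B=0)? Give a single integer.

Answer: 5

Derivation:
BFS from (A=0, B=0). One shortest path:
  1. fill(A) -> (A=6 B=0)
  2. pour(A -> B) -> (A=0 B=6)
  3. fill(A) -> (A=6 B=6)
  4. pour(A -> B) -> (A=4 B=8)
  5. empty(B) -> (A=4 B=0)
Reached target in 5 moves.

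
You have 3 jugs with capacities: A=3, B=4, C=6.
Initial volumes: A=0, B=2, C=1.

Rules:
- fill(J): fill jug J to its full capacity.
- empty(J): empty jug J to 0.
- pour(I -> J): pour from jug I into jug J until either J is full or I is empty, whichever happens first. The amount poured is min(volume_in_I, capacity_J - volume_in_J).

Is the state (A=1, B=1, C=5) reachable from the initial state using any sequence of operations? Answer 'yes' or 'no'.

Answer: no

Derivation:
BFS explored all 110 reachable states.
Reachable set includes: (0,0,0), (0,0,1), (0,0,2), (0,0,3), (0,0,4), (0,0,5), (0,0,6), (0,1,0), (0,1,1), (0,1,2), (0,1,3), (0,1,4) ...
Target (A=1, B=1, C=5) not in reachable set → no.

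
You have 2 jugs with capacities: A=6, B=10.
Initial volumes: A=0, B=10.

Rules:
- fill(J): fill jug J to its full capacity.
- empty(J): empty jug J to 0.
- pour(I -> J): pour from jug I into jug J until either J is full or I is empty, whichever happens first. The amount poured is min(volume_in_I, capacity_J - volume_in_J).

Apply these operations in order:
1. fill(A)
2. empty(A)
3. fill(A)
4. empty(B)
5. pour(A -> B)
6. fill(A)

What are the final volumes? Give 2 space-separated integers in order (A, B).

Step 1: fill(A) -> (A=6 B=10)
Step 2: empty(A) -> (A=0 B=10)
Step 3: fill(A) -> (A=6 B=10)
Step 4: empty(B) -> (A=6 B=0)
Step 5: pour(A -> B) -> (A=0 B=6)
Step 6: fill(A) -> (A=6 B=6)

Answer: 6 6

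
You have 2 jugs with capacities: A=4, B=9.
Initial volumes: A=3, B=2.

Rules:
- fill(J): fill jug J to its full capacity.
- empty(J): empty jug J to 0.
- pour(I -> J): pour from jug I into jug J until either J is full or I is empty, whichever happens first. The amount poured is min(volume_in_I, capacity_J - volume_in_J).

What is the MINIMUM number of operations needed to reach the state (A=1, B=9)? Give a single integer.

BFS from (A=3, B=2). One shortest path:
  1. fill(A) -> (A=4 B=2)
  2. pour(A -> B) -> (A=0 B=6)
  3. fill(A) -> (A=4 B=6)
  4. pour(A -> B) -> (A=1 B=9)
Reached target in 4 moves.

Answer: 4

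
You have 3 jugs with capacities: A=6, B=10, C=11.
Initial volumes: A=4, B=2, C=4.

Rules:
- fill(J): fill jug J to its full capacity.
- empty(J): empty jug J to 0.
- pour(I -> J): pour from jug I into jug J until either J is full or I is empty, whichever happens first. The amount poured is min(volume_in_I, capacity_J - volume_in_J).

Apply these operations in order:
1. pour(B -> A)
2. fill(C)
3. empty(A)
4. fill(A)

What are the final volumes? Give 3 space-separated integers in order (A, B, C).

Step 1: pour(B -> A) -> (A=6 B=0 C=4)
Step 2: fill(C) -> (A=6 B=0 C=11)
Step 3: empty(A) -> (A=0 B=0 C=11)
Step 4: fill(A) -> (A=6 B=0 C=11)

Answer: 6 0 11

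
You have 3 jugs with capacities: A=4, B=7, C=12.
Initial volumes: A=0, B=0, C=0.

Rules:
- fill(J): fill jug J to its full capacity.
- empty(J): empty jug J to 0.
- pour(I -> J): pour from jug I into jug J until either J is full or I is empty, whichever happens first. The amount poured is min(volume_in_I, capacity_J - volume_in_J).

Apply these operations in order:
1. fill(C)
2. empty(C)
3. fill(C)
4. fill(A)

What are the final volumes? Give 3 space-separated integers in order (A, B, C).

Answer: 4 0 12

Derivation:
Step 1: fill(C) -> (A=0 B=0 C=12)
Step 2: empty(C) -> (A=0 B=0 C=0)
Step 3: fill(C) -> (A=0 B=0 C=12)
Step 4: fill(A) -> (A=4 B=0 C=12)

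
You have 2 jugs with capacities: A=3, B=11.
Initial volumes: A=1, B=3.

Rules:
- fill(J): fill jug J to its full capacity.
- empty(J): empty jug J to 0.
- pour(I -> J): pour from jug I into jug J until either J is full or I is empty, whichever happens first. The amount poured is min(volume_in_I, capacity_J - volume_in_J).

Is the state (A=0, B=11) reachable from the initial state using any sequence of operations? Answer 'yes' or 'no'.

BFS from (A=1, B=3):
  1. empty(A) -> (A=0 B=3)
  2. fill(B) -> (A=0 B=11)
Target reached → yes.

Answer: yes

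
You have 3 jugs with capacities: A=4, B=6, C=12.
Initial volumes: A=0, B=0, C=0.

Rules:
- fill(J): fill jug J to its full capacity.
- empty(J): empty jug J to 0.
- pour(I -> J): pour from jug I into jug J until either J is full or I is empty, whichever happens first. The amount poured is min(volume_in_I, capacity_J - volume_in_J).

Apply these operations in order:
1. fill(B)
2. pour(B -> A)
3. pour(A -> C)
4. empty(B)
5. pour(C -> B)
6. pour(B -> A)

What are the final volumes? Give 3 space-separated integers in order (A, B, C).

Answer: 4 0 0

Derivation:
Step 1: fill(B) -> (A=0 B=6 C=0)
Step 2: pour(B -> A) -> (A=4 B=2 C=0)
Step 3: pour(A -> C) -> (A=0 B=2 C=4)
Step 4: empty(B) -> (A=0 B=0 C=4)
Step 5: pour(C -> B) -> (A=0 B=4 C=0)
Step 6: pour(B -> A) -> (A=4 B=0 C=0)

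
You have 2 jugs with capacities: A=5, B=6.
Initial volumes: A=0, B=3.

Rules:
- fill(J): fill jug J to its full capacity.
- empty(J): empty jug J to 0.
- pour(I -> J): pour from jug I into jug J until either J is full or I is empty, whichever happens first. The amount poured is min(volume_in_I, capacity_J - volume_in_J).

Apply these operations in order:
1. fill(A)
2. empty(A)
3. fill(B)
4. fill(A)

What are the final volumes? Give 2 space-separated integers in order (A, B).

Step 1: fill(A) -> (A=5 B=3)
Step 2: empty(A) -> (A=0 B=3)
Step 3: fill(B) -> (A=0 B=6)
Step 4: fill(A) -> (A=5 B=6)

Answer: 5 6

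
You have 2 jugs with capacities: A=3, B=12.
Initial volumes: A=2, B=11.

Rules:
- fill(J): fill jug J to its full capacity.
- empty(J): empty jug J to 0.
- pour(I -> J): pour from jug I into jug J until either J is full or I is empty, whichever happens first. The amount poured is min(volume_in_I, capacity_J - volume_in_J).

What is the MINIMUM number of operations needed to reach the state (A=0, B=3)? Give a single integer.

BFS from (A=2, B=11). One shortest path:
  1. fill(A) -> (A=3 B=11)
  2. empty(B) -> (A=3 B=0)
  3. pour(A -> B) -> (A=0 B=3)
Reached target in 3 moves.

Answer: 3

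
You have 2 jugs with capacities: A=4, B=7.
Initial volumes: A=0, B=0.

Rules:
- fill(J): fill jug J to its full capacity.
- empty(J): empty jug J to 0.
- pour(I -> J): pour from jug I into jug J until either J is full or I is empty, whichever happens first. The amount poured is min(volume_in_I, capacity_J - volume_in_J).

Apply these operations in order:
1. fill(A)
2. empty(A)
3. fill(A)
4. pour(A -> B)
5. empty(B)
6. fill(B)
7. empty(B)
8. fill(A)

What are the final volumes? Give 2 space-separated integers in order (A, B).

Step 1: fill(A) -> (A=4 B=0)
Step 2: empty(A) -> (A=0 B=0)
Step 3: fill(A) -> (A=4 B=0)
Step 4: pour(A -> B) -> (A=0 B=4)
Step 5: empty(B) -> (A=0 B=0)
Step 6: fill(B) -> (A=0 B=7)
Step 7: empty(B) -> (A=0 B=0)
Step 8: fill(A) -> (A=4 B=0)

Answer: 4 0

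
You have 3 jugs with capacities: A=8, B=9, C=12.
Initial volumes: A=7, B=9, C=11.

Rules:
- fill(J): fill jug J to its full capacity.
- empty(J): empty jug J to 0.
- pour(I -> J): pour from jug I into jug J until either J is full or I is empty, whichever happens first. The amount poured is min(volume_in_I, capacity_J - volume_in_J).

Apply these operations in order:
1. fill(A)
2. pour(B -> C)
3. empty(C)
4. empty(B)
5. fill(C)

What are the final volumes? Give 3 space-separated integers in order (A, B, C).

Step 1: fill(A) -> (A=8 B=9 C=11)
Step 2: pour(B -> C) -> (A=8 B=8 C=12)
Step 3: empty(C) -> (A=8 B=8 C=0)
Step 4: empty(B) -> (A=8 B=0 C=0)
Step 5: fill(C) -> (A=8 B=0 C=12)

Answer: 8 0 12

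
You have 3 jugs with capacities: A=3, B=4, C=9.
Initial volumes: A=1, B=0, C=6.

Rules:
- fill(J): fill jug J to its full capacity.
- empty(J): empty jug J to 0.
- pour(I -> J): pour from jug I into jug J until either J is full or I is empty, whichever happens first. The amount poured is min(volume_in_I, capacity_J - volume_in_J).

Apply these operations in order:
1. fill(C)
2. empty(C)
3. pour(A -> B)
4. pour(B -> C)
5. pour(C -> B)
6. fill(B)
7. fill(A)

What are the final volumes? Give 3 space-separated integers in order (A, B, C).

Answer: 3 4 0

Derivation:
Step 1: fill(C) -> (A=1 B=0 C=9)
Step 2: empty(C) -> (A=1 B=0 C=0)
Step 3: pour(A -> B) -> (A=0 B=1 C=0)
Step 4: pour(B -> C) -> (A=0 B=0 C=1)
Step 5: pour(C -> B) -> (A=0 B=1 C=0)
Step 6: fill(B) -> (A=0 B=4 C=0)
Step 7: fill(A) -> (A=3 B=4 C=0)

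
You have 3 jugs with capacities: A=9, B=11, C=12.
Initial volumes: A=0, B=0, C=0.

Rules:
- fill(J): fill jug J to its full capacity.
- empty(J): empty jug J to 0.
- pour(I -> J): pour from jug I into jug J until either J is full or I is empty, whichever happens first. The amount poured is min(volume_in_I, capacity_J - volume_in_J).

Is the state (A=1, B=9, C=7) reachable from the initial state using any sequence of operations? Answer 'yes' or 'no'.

BFS explored all 680 reachable states.
Reachable set includes: (0,0,0), (0,0,1), (0,0,2), (0,0,3), (0,0,4), (0,0,5), (0,0,6), (0,0,7), (0,0,8), (0,0,9), (0,0,10), (0,0,11) ...
Target (A=1, B=9, C=7) not in reachable set → no.

Answer: no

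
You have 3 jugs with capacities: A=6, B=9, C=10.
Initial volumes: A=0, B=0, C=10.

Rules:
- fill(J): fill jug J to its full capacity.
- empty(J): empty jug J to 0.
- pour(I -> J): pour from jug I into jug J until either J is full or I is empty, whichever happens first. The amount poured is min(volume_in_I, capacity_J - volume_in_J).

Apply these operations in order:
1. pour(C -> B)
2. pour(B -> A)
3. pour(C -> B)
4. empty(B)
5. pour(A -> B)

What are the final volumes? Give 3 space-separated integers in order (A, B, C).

Answer: 0 6 0

Derivation:
Step 1: pour(C -> B) -> (A=0 B=9 C=1)
Step 2: pour(B -> A) -> (A=6 B=3 C=1)
Step 3: pour(C -> B) -> (A=6 B=4 C=0)
Step 4: empty(B) -> (A=6 B=0 C=0)
Step 5: pour(A -> B) -> (A=0 B=6 C=0)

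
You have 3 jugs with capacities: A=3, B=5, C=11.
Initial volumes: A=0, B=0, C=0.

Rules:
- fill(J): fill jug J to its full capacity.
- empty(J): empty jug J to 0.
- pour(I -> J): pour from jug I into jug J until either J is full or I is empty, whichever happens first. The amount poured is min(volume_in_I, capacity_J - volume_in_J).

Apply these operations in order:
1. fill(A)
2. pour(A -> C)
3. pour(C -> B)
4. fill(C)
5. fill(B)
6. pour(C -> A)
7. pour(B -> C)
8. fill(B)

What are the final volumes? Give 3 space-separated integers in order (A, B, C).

Step 1: fill(A) -> (A=3 B=0 C=0)
Step 2: pour(A -> C) -> (A=0 B=0 C=3)
Step 3: pour(C -> B) -> (A=0 B=3 C=0)
Step 4: fill(C) -> (A=0 B=3 C=11)
Step 5: fill(B) -> (A=0 B=5 C=11)
Step 6: pour(C -> A) -> (A=3 B=5 C=8)
Step 7: pour(B -> C) -> (A=3 B=2 C=11)
Step 8: fill(B) -> (A=3 B=5 C=11)

Answer: 3 5 11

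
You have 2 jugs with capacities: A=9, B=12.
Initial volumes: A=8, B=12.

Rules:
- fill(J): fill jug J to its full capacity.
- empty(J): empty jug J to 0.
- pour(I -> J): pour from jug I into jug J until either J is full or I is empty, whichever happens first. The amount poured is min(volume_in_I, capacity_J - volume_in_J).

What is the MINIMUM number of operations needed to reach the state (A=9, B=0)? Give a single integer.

BFS from (A=8, B=12). One shortest path:
  1. fill(A) -> (A=9 B=12)
  2. empty(B) -> (A=9 B=0)
Reached target in 2 moves.

Answer: 2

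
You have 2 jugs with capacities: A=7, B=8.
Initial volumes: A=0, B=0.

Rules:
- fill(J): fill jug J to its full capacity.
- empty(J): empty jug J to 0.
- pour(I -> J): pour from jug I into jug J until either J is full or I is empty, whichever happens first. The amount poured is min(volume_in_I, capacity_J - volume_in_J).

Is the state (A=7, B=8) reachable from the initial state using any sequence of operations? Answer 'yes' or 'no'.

Answer: yes

Derivation:
BFS from (A=0, B=0):
  1. fill(A) -> (A=7 B=0)
  2. fill(B) -> (A=7 B=8)
Target reached → yes.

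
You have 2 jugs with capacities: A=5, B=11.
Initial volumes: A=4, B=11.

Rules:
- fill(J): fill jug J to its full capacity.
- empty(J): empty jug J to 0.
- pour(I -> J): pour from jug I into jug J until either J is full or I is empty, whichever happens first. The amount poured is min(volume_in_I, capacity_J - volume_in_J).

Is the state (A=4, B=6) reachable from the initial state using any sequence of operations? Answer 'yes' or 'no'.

BFS explored all 32 reachable states.
Reachable set includes: (0,0), (0,1), (0,2), (0,3), (0,4), (0,5), (0,6), (0,7), (0,8), (0,9), (0,10), (0,11) ...
Target (A=4, B=6) not in reachable set → no.

Answer: no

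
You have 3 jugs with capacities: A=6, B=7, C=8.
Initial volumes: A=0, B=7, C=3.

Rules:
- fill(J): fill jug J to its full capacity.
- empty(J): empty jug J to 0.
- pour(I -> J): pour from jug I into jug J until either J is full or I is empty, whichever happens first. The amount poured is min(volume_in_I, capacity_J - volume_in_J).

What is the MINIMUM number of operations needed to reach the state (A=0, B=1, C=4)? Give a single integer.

BFS from (A=0, B=7, C=3). One shortest path:
  1. empty(B) -> (A=0 B=0 C=3)
  2. pour(C -> B) -> (A=0 B=3 C=0)
  3. fill(C) -> (A=0 B=3 C=8)
  4. pour(C -> B) -> (A=0 B=7 C=4)
  5. pour(B -> A) -> (A=6 B=1 C=4)
  6. empty(A) -> (A=0 B=1 C=4)
Reached target in 6 moves.

Answer: 6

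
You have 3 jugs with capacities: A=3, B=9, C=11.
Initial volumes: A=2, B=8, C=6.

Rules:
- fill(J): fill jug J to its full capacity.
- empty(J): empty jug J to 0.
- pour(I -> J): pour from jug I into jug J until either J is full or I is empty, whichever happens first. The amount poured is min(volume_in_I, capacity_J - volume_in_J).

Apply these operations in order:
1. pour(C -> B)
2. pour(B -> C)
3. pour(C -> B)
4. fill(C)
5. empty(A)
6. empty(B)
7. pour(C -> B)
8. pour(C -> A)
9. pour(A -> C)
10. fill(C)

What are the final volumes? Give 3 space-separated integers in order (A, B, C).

Answer: 0 9 11

Derivation:
Step 1: pour(C -> B) -> (A=2 B=9 C=5)
Step 2: pour(B -> C) -> (A=2 B=3 C=11)
Step 3: pour(C -> B) -> (A=2 B=9 C=5)
Step 4: fill(C) -> (A=2 B=9 C=11)
Step 5: empty(A) -> (A=0 B=9 C=11)
Step 6: empty(B) -> (A=0 B=0 C=11)
Step 7: pour(C -> B) -> (A=0 B=9 C=2)
Step 8: pour(C -> A) -> (A=2 B=9 C=0)
Step 9: pour(A -> C) -> (A=0 B=9 C=2)
Step 10: fill(C) -> (A=0 B=9 C=11)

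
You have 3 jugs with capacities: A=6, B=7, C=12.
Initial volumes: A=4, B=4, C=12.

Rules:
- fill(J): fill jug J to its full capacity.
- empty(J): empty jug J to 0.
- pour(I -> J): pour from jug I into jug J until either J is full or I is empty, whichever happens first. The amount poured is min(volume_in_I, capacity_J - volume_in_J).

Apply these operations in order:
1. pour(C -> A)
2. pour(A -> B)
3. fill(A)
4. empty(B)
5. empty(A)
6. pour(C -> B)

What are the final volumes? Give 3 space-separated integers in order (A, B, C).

Answer: 0 7 3

Derivation:
Step 1: pour(C -> A) -> (A=6 B=4 C=10)
Step 2: pour(A -> B) -> (A=3 B=7 C=10)
Step 3: fill(A) -> (A=6 B=7 C=10)
Step 4: empty(B) -> (A=6 B=0 C=10)
Step 5: empty(A) -> (A=0 B=0 C=10)
Step 6: pour(C -> B) -> (A=0 B=7 C=3)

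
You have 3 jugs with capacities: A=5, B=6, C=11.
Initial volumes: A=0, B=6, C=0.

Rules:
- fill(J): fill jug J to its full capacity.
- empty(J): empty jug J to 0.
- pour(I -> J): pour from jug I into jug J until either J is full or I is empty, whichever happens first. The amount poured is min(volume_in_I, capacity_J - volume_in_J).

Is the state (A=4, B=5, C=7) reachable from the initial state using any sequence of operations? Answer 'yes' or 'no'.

Answer: no

Derivation:
BFS explored all 304 reachable states.
Reachable set includes: (0,0,0), (0,0,1), (0,0,2), (0,0,3), (0,0,4), (0,0,5), (0,0,6), (0,0,7), (0,0,8), (0,0,9), (0,0,10), (0,0,11) ...
Target (A=4, B=5, C=7) not in reachable set → no.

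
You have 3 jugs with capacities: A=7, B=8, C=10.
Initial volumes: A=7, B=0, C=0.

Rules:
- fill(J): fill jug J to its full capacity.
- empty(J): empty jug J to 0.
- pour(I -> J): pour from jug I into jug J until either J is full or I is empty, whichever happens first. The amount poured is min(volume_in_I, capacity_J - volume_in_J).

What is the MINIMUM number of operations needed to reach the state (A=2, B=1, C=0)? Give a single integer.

BFS from (A=7, B=0, C=0). One shortest path:
  1. empty(A) -> (A=0 B=0 C=0)
  2. fill(C) -> (A=0 B=0 C=10)
  3. pour(C -> B) -> (A=0 B=8 C=2)
  4. pour(B -> A) -> (A=7 B=1 C=2)
  5. empty(A) -> (A=0 B=1 C=2)
  6. pour(C -> A) -> (A=2 B=1 C=0)
Reached target in 6 moves.

Answer: 6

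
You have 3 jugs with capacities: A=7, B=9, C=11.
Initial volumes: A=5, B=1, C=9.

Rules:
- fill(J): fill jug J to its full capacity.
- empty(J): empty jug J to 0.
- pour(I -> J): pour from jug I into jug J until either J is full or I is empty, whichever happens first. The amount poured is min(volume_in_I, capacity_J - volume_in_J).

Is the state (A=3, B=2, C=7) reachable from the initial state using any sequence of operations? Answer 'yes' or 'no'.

BFS explored all 481 reachable states.
Reachable set includes: (0,0,0), (0,0,1), (0,0,2), (0,0,3), (0,0,4), (0,0,5), (0,0,6), (0,0,7), (0,0,8), (0,0,9), (0,0,10), (0,0,11) ...
Target (A=3, B=2, C=7) not in reachable set → no.

Answer: no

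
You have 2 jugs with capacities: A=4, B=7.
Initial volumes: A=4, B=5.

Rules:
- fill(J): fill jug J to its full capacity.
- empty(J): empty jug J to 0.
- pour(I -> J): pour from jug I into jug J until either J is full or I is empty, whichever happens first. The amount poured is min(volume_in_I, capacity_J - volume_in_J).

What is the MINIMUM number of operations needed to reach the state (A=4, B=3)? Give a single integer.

BFS from (A=4, B=5). One shortest path:
  1. empty(A) -> (A=0 B=5)
  2. fill(B) -> (A=0 B=7)
  3. pour(B -> A) -> (A=4 B=3)
Reached target in 3 moves.

Answer: 3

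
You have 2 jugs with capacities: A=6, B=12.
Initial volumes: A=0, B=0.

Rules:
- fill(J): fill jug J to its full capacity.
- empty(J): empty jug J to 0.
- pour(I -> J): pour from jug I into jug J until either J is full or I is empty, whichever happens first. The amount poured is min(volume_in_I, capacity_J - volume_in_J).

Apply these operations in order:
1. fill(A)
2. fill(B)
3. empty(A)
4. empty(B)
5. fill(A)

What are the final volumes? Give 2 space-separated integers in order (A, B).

Step 1: fill(A) -> (A=6 B=0)
Step 2: fill(B) -> (A=6 B=12)
Step 3: empty(A) -> (A=0 B=12)
Step 4: empty(B) -> (A=0 B=0)
Step 5: fill(A) -> (A=6 B=0)

Answer: 6 0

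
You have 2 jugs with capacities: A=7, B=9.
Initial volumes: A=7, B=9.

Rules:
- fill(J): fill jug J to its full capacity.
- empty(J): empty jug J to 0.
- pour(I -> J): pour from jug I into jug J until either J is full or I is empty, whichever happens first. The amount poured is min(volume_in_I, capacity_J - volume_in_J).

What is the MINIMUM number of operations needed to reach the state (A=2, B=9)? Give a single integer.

BFS from (A=7, B=9). One shortest path:
  1. empty(A) -> (A=0 B=9)
  2. pour(B -> A) -> (A=7 B=2)
  3. empty(A) -> (A=0 B=2)
  4. pour(B -> A) -> (A=2 B=0)
  5. fill(B) -> (A=2 B=9)
Reached target in 5 moves.

Answer: 5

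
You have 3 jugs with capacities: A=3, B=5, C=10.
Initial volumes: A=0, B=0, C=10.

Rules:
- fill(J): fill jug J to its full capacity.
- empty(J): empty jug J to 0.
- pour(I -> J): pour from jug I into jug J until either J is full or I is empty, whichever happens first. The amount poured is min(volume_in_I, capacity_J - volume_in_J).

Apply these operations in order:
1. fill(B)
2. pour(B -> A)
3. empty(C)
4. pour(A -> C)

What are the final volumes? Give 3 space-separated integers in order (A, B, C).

Step 1: fill(B) -> (A=0 B=5 C=10)
Step 2: pour(B -> A) -> (A=3 B=2 C=10)
Step 3: empty(C) -> (A=3 B=2 C=0)
Step 4: pour(A -> C) -> (A=0 B=2 C=3)

Answer: 0 2 3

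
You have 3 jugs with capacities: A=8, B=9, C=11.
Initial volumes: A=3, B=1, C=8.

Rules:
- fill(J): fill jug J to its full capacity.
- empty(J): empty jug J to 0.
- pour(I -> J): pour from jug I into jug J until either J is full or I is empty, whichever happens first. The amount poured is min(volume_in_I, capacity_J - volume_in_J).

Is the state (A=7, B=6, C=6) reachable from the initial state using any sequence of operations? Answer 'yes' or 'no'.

Answer: no

Derivation:
BFS explored all 521 reachable states.
Reachable set includes: (0,0,0), (0,0,1), (0,0,2), (0,0,3), (0,0,4), (0,0,5), (0,0,6), (0,0,7), (0,0,8), (0,0,9), (0,0,10), (0,0,11) ...
Target (A=7, B=6, C=6) not in reachable set → no.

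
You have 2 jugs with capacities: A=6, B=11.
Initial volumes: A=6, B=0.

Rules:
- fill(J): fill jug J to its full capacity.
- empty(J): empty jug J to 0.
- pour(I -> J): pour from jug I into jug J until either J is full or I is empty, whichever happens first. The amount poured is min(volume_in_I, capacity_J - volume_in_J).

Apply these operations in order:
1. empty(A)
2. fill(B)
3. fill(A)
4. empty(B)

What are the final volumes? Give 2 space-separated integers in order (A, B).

Step 1: empty(A) -> (A=0 B=0)
Step 2: fill(B) -> (A=0 B=11)
Step 3: fill(A) -> (A=6 B=11)
Step 4: empty(B) -> (A=6 B=0)

Answer: 6 0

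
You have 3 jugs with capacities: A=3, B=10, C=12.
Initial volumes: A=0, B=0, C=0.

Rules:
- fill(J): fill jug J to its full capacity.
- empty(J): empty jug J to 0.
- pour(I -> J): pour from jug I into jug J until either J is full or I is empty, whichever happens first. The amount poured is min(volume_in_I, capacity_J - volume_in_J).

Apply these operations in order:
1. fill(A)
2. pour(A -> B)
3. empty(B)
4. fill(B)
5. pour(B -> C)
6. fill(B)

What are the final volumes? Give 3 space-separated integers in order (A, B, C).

Answer: 0 10 10

Derivation:
Step 1: fill(A) -> (A=3 B=0 C=0)
Step 2: pour(A -> B) -> (A=0 B=3 C=0)
Step 3: empty(B) -> (A=0 B=0 C=0)
Step 4: fill(B) -> (A=0 B=10 C=0)
Step 5: pour(B -> C) -> (A=0 B=0 C=10)
Step 6: fill(B) -> (A=0 B=10 C=10)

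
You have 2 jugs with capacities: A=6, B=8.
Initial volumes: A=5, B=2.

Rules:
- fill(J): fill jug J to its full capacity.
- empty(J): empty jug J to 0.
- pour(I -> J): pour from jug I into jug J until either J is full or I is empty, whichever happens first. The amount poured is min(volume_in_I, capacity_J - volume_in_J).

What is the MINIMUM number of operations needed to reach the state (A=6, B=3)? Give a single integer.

BFS from (A=5, B=2). One shortest path:
  1. pour(B -> A) -> (A=6 B=1)
  2. empty(A) -> (A=0 B=1)
  3. pour(B -> A) -> (A=1 B=0)
  4. fill(B) -> (A=1 B=8)
  5. pour(B -> A) -> (A=6 B=3)
Reached target in 5 moves.

Answer: 5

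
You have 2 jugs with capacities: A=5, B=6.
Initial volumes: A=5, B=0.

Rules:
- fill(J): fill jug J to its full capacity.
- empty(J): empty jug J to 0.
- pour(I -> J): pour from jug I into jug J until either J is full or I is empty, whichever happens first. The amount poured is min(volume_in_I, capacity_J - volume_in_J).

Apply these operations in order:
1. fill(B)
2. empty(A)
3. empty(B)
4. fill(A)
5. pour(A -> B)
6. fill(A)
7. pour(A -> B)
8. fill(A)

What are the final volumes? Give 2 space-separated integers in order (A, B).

Answer: 5 6

Derivation:
Step 1: fill(B) -> (A=5 B=6)
Step 2: empty(A) -> (A=0 B=6)
Step 3: empty(B) -> (A=0 B=0)
Step 4: fill(A) -> (A=5 B=0)
Step 5: pour(A -> B) -> (A=0 B=5)
Step 6: fill(A) -> (A=5 B=5)
Step 7: pour(A -> B) -> (A=4 B=6)
Step 8: fill(A) -> (A=5 B=6)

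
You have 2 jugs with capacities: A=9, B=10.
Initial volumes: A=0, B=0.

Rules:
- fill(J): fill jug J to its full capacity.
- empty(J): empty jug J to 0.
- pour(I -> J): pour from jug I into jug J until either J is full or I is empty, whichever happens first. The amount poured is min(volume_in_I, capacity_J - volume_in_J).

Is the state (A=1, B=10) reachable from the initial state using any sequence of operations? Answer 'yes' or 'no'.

Answer: yes

Derivation:
BFS from (A=0, B=0):
  1. fill(B) -> (A=0 B=10)
  2. pour(B -> A) -> (A=9 B=1)
  3. empty(A) -> (A=0 B=1)
  4. pour(B -> A) -> (A=1 B=0)
  5. fill(B) -> (A=1 B=10)
Target reached → yes.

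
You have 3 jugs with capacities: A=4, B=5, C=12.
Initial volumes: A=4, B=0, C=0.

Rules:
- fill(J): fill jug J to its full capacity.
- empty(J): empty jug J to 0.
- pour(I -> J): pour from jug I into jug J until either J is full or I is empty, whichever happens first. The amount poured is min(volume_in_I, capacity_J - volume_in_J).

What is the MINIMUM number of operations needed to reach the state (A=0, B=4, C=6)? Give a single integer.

BFS from (A=4, B=0, C=0). One shortest path:
  1. empty(A) -> (A=0 B=0 C=0)
  2. fill(B) -> (A=0 B=5 C=0)
  3. pour(B -> A) -> (A=4 B=1 C=0)
  4. pour(B -> C) -> (A=4 B=0 C=1)
  5. fill(B) -> (A=4 B=5 C=1)
  6. pour(B -> C) -> (A=4 B=0 C=6)
  7. pour(A -> B) -> (A=0 B=4 C=6)
Reached target in 7 moves.

Answer: 7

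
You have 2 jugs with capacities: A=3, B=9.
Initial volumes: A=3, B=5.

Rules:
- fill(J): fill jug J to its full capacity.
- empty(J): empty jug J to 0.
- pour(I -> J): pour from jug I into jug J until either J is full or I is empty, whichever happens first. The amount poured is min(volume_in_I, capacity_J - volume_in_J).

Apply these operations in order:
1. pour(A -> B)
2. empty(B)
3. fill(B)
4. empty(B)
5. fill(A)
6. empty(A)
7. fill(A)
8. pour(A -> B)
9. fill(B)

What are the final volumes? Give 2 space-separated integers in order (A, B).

Answer: 0 9

Derivation:
Step 1: pour(A -> B) -> (A=0 B=8)
Step 2: empty(B) -> (A=0 B=0)
Step 3: fill(B) -> (A=0 B=9)
Step 4: empty(B) -> (A=0 B=0)
Step 5: fill(A) -> (A=3 B=0)
Step 6: empty(A) -> (A=0 B=0)
Step 7: fill(A) -> (A=3 B=0)
Step 8: pour(A -> B) -> (A=0 B=3)
Step 9: fill(B) -> (A=0 B=9)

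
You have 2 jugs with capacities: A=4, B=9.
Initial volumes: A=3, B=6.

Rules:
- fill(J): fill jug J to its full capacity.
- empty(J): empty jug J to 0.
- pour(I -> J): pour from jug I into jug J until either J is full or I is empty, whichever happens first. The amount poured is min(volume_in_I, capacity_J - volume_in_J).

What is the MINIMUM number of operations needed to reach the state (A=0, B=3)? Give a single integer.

BFS from (A=3, B=6). One shortest path:
  1. empty(B) -> (A=3 B=0)
  2. pour(A -> B) -> (A=0 B=3)
Reached target in 2 moves.

Answer: 2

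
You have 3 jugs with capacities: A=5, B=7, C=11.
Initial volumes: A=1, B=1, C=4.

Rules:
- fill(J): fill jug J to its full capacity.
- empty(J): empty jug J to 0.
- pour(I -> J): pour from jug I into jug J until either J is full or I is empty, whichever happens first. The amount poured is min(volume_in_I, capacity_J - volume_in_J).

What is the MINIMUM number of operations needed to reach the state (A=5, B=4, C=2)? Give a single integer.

BFS from (A=1, B=1, C=4). One shortest path:
  1. pour(B -> A) -> (A=2 B=0 C=4)
  2. pour(C -> B) -> (A=2 B=4 C=0)
  3. pour(A -> C) -> (A=0 B=4 C=2)
  4. fill(A) -> (A=5 B=4 C=2)
Reached target in 4 moves.

Answer: 4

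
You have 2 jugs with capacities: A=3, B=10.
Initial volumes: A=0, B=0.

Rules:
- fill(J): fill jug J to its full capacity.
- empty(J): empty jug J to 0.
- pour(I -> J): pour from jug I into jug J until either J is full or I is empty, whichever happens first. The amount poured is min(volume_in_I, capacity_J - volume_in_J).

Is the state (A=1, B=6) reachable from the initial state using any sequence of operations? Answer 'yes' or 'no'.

Answer: no

Derivation:
BFS explored all 26 reachable states.
Reachable set includes: (0,0), (0,1), (0,2), (0,3), (0,4), (0,5), (0,6), (0,7), (0,8), (0,9), (0,10), (1,0) ...
Target (A=1, B=6) not in reachable set → no.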